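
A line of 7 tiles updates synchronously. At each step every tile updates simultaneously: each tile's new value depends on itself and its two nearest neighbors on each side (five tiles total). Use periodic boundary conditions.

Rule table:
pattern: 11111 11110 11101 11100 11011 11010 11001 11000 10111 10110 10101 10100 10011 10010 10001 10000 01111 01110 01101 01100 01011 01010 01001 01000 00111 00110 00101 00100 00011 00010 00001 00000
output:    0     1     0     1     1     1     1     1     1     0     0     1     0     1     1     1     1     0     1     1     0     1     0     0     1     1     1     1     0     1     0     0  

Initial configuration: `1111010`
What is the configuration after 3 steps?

1001111

1110100
1001100
1001111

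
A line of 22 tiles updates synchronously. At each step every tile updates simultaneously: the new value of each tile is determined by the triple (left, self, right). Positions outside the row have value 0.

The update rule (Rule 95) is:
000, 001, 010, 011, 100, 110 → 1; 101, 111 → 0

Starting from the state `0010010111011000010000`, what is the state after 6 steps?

1111110101011111111111
1000010101010000000001
1111110101011111111111  (repeats step 1; period 2)
step 6: 1000010101010000000001

1000010101010000000001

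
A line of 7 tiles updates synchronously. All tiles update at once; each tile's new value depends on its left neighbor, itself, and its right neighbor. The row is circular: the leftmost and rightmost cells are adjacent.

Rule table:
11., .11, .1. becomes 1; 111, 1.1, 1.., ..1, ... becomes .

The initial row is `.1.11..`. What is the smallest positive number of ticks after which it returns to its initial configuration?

.1.11..

1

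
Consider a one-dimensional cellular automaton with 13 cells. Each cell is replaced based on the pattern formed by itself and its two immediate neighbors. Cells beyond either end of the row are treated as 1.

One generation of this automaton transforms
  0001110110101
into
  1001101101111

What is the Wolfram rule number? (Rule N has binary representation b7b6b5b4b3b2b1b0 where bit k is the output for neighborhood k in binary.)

position 4: 111 → 1  (bit 7 = 1)
position 5: 110 → 0  (bit 6 = 0)
position 6: 101 → 1  (bit 5 = 1)
position 0: 100 → 1  (bit 4 = 1)
position 3: 011 → 1  (bit 3 = 1)
position 10: 010 → 1  (bit 2 = 1)
position 2: 001 → 0  (bit 1 = 0)
position 1: 000 → 0  (bit 0 = 0)
bits b7..b0 = 10111100 = 188

188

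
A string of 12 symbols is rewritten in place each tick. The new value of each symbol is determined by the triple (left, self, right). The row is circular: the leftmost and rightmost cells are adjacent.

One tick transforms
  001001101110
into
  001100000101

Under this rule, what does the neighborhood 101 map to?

At position 7 the neighborhood is 101; the next row has 0 there.

0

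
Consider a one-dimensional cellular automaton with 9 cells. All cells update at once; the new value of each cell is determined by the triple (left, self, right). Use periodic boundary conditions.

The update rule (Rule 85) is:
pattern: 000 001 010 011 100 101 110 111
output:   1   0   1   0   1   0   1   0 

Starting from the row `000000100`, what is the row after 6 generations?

100000000

111110111
000010000
111011111
001000000
101111111
100000000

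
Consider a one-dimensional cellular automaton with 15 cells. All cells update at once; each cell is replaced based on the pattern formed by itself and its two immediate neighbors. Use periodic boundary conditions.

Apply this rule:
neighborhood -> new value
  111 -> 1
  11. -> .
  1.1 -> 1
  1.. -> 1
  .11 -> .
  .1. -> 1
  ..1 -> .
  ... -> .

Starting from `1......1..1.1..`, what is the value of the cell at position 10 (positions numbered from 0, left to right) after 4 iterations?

11.....11.1111.
..1......1.11.1
1.11.....11..11
.1..1......1..1
position 10 holds .

.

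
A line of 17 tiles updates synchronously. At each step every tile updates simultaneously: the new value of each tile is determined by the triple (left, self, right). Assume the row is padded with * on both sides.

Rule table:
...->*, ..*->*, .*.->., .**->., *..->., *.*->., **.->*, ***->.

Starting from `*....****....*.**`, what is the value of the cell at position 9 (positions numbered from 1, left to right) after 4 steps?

step 1: *.***...*.***....
step 2: *...*.**....*.***
step 3: *.**...*.***.....
step 4: *..*.**....*.****
position 9 holds .

.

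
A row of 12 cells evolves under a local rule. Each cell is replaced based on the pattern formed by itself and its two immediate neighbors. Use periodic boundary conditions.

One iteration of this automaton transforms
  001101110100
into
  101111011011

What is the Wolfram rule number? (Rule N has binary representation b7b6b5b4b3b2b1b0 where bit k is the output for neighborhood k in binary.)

position 6: 111 → 0  (bit 7 = 0)
position 3: 110 → 1  (bit 6 = 1)
position 4: 101 → 1  (bit 5 = 1)
position 10: 100 → 1  (bit 4 = 1)
position 2: 011 → 1  (bit 3 = 1)
position 9: 010 → 0  (bit 2 = 0)
position 1: 001 → 0  (bit 1 = 0)
position 0: 000 → 1  (bit 0 = 1)
bits b7..b0 = 01111001 = 121

121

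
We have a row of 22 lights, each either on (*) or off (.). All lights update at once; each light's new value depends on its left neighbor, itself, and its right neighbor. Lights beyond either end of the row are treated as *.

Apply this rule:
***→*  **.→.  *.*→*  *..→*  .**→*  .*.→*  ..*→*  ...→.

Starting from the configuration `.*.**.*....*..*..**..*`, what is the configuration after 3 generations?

****.***..********.***
***.***.*********.****
**.***.*********.*****

**.***.*********.*****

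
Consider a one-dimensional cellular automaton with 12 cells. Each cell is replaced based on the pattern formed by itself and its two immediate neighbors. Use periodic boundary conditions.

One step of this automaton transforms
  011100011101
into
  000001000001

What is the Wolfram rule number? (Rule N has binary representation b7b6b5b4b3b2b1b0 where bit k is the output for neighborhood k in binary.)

5

position 2: 111 → 0  (bit 7 = 0)
position 3: 110 → 0  (bit 6 = 0)
position 0: 101 → 0  (bit 5 = 0)
position 4: 100 → 0  (bit 4 = 0)
position 1: 011 → 0  (bit 3 = 0)
position 11: 010 → 1  (bit 2 = 1)
position 6: 001 → 0  (bit 1 = 0)
position 5: 000 → 1  (bit 0 = 1)
bits b7..b0 = 00000101 = 5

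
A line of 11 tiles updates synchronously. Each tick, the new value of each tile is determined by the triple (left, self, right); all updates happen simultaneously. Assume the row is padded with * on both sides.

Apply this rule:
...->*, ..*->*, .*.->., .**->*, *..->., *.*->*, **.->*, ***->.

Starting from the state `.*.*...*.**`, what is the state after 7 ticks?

*.*..**.**.
**..*******
.*.**......
*.***.*****
***.***....
..***.*.***
.**.**.**..

.**.**.**..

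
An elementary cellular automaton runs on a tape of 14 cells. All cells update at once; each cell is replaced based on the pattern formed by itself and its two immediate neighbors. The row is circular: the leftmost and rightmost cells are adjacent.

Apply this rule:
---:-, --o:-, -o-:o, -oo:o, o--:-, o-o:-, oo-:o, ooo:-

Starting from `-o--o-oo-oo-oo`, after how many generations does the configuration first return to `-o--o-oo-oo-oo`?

1

generation 1: -o--o-oo-oo-oo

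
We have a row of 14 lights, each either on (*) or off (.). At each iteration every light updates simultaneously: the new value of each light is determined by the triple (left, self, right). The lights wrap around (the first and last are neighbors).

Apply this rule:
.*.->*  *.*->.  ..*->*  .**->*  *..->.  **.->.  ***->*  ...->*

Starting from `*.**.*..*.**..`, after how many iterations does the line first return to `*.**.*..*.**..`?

*.*..*.**.*..*
..*.**.*..*.**
.**.*..*.**.*.
**..*.**.*..*.
*..**.*..*.**.
*.**..*.**.*..
*.*..**.*..*.*
..*.**..*.**.*
.**.*..**.*..*
.*..*.**..*.**
.*.**.*..**.*.
**.*..*.**..*.
*..*.**.*..**.
*.**.*..*.**..

14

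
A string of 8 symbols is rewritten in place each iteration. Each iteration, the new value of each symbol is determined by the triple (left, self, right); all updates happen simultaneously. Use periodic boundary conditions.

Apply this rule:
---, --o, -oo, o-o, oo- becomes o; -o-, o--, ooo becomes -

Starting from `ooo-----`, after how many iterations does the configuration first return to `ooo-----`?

8

iteration 1: o-o-oooo
iteration 2: oo-oo---
iteration 3: ooooo-oo
iteration 4: ----ooo-
iteration 5: ooooo-o-
iteration 6: o---oo-o
iteration 7: o-oooooo
iteration 8: ooo-----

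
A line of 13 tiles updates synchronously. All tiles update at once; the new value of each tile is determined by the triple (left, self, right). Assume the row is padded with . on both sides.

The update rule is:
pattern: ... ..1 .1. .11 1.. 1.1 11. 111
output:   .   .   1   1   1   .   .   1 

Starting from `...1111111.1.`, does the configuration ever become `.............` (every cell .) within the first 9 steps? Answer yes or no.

...111111..11
...11111.1.1.
...1111..1.11
...111.1.1.1.
...11..1.1.11
...1.1.1.1.1.
...1.1.1.1.11
...1.1.1.1.1.  (repeats step 6; period 2)
step 9: ...1.1.1.1.11
step 9 is ...1.1.1.1.11, still not uniform .

no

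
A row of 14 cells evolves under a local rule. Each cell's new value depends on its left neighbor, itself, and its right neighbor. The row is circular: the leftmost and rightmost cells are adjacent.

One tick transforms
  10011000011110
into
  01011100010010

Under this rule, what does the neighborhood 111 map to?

At position 10 the neighborhood is 111; the next row has 0 there.

0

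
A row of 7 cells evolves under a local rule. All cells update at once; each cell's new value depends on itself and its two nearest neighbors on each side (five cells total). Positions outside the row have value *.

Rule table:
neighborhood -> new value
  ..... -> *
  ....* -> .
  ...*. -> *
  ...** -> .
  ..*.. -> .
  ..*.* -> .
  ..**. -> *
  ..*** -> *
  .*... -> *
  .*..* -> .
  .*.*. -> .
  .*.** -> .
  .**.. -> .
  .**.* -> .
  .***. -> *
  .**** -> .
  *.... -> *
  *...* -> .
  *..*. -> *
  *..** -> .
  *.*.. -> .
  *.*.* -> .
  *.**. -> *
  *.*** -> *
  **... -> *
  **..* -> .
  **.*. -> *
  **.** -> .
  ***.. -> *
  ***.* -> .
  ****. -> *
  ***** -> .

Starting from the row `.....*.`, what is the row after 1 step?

***.*..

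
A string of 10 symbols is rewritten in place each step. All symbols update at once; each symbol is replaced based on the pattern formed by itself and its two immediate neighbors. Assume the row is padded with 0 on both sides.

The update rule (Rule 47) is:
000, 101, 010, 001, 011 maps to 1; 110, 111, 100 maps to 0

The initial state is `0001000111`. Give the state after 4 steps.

1110001100

1111011100
1000110001
1011100111
1110001100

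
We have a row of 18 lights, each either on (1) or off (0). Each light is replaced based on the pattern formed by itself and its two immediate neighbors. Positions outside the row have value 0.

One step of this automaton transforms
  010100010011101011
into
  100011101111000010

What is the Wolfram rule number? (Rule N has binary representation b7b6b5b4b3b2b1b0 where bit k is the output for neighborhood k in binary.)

position 11: 111 → 1  (bit 7 = 1)
position 12: 110 → 0  (bit 6 = 0)
position 2: 101 → 0  (bit 5 = 0)
position 4: 100 → 1  (bit 4 = 1)
position 10: 011 → 1  (bit 3 = 1)
position 1: 010 → 0  (bit 2 = 0)
position 0: 001 → 1  (bit 1 = 1)
position 5: 000 → 1  (bit 0 = 1)
bits b7..b0 = 10011011 = 155

155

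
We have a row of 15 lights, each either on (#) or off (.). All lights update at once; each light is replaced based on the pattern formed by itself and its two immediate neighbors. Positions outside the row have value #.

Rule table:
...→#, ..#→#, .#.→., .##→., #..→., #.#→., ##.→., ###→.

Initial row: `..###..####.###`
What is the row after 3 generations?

.##....#.......

generation 1: .#....#........
generation 2: ...###..#######
generation 3: .##....#.......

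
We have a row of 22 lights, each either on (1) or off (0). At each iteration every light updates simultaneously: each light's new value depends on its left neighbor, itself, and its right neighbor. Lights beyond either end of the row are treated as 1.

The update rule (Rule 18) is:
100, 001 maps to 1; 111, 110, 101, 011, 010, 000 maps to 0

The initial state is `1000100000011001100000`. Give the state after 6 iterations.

0101010000100110010001
0000001001011001101010
1000010110000110000000
0100100001001001000001
0011010010110110100010
1100001100000000010100

1100001100000000010100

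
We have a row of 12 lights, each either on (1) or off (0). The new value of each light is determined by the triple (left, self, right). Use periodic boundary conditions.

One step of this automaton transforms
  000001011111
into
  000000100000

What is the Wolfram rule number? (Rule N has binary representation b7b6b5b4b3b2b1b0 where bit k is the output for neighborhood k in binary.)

position 8: 111 → 0  (bit 7 = 0)
position 11: 110 → 0  (bit 6 = 0)
position 6: 101 → 1  (bit 5 = 1)
position 0: 100 → 0  (bit 4 = 0)
position 7: 011 → 0  (bit 3 = 0)
position 5: 010 → 0  (bit 2 = 0)
position 4: 001 → 0  (bit 1 = 0)
position 1: 000 → 0  (bit 0 = 0)
bits b7..b0 = 00100000 = 32

32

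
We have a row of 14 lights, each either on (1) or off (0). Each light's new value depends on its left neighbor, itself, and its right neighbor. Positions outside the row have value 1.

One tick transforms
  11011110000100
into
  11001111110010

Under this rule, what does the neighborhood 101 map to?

At position 2 the neighborhood is 101; the next row has 0 there.

0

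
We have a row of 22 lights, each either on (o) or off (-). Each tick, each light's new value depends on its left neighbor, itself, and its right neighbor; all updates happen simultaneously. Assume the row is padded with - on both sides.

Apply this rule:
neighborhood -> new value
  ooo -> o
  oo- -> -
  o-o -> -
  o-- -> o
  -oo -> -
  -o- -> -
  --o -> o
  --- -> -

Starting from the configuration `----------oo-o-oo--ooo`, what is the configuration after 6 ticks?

tick 1: ---------o-------oo-o-
tick 2: --------o-o-----o----o
tick 3: -------o---o---o-o--o-
tick 4: ------o-o-o-o-o---oo-o
tick 5: -----o---------o-o----
tick 6: ----o-o-------o---o---

----o-o-------o---o---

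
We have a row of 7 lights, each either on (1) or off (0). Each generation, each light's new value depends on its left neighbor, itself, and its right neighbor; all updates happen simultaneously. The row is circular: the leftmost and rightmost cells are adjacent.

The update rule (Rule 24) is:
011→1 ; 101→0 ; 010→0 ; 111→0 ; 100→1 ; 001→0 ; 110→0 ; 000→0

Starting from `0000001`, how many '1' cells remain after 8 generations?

1

generation 1: 1000000
generation 2: 0100000
generation 3: 0010000
generation 4: 0001000
generation 5: 0000100
generation 6: 0000010
generation 7: 0000001  (repeats generation 0; period 7)
generation 8: 1000000
count of 1: 1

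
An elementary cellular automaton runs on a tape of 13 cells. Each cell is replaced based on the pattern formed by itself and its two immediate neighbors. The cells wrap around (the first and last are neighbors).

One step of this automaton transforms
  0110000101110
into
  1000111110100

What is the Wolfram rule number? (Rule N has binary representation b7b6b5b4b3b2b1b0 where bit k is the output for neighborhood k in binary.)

position 10: 111 → 1  (bit 7 = 1)
position 2: 110 → 0  (bit 6 = 0)
position 8: 101 → 1  (bit 5 = 1)
position 3: 100 → 0  (bit 4 = 0)
position 1: 011 → 0  (bit 3 = 0)
position 7: 010 → 1  (bit 2 = 1)
position 0: 001 → 1  (bit 1 = 1)
position 4: 000 → 1  (bit 0 = 1)
bits b7..b0 = 10100111 = 167

167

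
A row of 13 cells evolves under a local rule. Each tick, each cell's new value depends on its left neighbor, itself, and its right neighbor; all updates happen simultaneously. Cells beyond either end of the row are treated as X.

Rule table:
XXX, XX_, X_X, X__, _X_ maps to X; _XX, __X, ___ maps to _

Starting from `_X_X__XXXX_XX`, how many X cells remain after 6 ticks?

tick 1: XXXXX__XXXX_X
tick 2: XXXXXX__XXXX_
tick 3: XXXXXXX__XXXX
tick 4: XXXXXXXX__XXX
tick 5: XXXXXXXXX__XX
tick 6: XXXXXXXXXX__X
count of X: 11

11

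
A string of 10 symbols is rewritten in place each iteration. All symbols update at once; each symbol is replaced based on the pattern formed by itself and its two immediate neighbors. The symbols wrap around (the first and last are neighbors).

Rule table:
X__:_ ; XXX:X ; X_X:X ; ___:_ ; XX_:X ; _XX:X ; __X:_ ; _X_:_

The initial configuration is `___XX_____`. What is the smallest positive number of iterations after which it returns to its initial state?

___XX_____

1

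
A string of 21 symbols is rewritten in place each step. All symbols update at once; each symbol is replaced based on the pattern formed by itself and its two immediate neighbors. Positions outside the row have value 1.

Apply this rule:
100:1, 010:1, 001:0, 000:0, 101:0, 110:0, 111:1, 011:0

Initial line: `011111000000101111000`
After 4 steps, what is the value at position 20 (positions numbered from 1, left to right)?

001110100000100110100
100100110000110000110
010110001000001000000
010001001100001100000
position 20 holds 0

0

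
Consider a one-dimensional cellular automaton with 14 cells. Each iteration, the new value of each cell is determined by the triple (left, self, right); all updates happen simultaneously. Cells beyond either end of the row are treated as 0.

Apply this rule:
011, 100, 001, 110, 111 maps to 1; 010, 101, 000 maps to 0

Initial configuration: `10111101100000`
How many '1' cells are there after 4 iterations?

00111101110000
01111101111000
11111101111100
11111101111110
count of 1: 12

12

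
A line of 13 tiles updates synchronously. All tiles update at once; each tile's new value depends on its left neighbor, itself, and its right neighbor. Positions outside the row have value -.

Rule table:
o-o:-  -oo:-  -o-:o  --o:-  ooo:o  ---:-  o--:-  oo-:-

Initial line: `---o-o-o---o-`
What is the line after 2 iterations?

---o-o-o---o-  (fixed point — unchanged through iteration 2)

---o-o-o---o-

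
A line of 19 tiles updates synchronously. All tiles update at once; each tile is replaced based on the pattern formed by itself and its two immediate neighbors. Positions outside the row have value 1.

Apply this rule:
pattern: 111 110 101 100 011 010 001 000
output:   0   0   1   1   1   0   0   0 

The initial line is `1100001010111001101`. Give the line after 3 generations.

0010000101100101011
1001000011010010110
0100100010101001101

0100100010101001101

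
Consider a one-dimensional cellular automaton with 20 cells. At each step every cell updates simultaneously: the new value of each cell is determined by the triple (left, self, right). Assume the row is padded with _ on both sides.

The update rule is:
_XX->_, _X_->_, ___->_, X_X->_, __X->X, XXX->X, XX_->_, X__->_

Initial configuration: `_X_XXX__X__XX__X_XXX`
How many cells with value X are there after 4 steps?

5

X___X__X__X___X___X_
___X__X__X___X___X__
__X__X__X___X___X___
_X__X__X___X___X____
count of X: 5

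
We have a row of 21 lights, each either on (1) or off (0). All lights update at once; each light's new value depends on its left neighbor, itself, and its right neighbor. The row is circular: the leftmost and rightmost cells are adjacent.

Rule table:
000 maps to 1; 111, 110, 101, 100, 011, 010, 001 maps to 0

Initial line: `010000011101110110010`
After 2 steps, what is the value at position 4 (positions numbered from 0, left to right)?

000111000000000000000
110000011111111111111
position 4 holds 0

0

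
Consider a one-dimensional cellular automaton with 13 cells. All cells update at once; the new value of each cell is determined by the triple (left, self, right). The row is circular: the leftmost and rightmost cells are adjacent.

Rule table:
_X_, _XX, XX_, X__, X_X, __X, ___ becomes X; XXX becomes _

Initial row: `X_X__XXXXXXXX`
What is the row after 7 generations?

XXXXXX_______

generation 1: XXXXXX_______
generation 2: X____XXXXXXXX
generation 3: XXXXXX_______  (repeats generation 1; period 2)
generation 7: XXXXXX_______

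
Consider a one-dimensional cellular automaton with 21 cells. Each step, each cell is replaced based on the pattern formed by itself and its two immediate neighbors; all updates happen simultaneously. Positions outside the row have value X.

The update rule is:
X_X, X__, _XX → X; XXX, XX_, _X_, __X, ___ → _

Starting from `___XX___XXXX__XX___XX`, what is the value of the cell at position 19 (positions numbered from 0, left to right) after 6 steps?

step 1: X__X_X__X___X_X_X__X_
step 2: _X__X_X__X___X_X_X__X
step 3: X_X__X_X__X___X_X_X_X
step 4: _X_X__X_X__X___X_X_XX
step 5: X_X_X__X_X__X___X_XX_
step 6: _X_X_X__X_X__X___XX_X
position 19 holds _

_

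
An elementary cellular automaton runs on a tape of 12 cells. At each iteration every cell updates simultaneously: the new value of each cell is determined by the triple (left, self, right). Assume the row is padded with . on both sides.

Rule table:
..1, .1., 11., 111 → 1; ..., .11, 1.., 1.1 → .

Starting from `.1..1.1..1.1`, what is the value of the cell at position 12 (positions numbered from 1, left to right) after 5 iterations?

11.11.1.11.1
.1..1.1..1.1  (repeats iteration 0; period 2)
iteration 5: 11.11.1.11.1
position 12 holds 1

1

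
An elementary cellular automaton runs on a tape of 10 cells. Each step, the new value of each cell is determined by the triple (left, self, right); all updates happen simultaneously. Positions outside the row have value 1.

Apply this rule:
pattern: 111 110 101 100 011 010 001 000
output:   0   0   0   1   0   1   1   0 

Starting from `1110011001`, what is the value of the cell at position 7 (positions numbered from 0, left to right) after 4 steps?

0001100110
1010011000
0011100101
1100011100
position 7 holds 1

1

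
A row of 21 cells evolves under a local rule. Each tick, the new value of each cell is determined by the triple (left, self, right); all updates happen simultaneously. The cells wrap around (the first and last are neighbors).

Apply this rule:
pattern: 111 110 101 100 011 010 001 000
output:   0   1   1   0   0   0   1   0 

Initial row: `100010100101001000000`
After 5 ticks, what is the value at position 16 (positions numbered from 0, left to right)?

000101001010010000001
001010010100100000010
010100101001000000100
101001010010000001000
010010100100000010001
position 16 holds 1

1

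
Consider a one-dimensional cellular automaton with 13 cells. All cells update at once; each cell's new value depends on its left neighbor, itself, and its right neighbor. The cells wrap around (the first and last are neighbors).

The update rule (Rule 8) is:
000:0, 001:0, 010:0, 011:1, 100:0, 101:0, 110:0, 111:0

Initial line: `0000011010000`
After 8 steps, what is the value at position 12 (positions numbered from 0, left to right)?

0000010000000
0000000000000
0000000000000  (fixed point — unchanged through step 8)
position 12 holds 0

0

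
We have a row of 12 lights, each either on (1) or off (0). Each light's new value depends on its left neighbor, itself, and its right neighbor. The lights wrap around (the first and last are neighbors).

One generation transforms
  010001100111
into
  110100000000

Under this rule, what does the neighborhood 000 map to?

1

At position 3 the neighborhood is 000; the next row has 1 there.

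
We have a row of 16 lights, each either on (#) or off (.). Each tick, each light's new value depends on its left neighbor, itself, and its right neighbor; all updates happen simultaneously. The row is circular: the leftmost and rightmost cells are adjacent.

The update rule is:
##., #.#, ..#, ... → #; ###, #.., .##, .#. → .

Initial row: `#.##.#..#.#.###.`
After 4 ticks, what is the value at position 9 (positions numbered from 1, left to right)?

#

tick 1: .#.##..#.#.#..##
tick 2: #.#.#.#.#.#..#.#
tick 3: ##.#.#.#.#..#.#.
tick 4: .##.#.#.#..#.#.#
position 9 holds #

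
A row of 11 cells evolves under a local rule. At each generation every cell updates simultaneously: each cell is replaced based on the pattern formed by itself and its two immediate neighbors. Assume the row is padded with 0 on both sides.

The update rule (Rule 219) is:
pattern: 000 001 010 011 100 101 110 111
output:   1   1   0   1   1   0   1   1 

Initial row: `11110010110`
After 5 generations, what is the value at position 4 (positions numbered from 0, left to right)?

11111100111
11111111111
11111111111  (fixed point — unchanged through generation 5)
position 4 holds 1

1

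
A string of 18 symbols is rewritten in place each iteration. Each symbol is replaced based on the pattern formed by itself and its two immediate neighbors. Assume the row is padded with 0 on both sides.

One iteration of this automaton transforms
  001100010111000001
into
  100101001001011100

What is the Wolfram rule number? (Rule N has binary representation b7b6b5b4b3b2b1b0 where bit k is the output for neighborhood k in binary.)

97

position 10: 111 → 0  (bit 7 = 0)
position 3: 110 → 1  (bit 6 = 1)
position 8: 101 → 1  (bit 5 = 1)
position 4: 100 → 0  (bit 4 = 0)
position 2: 011 → 0  (bit 3 = 0)
position 7: 010 → 0  (bit 2 = 0)
position 1: 001 → 0  (bit 1 = 0)
position 0: 000 → 1  (bit 0 = 1)
bits b7..b0 = 01100001 = 97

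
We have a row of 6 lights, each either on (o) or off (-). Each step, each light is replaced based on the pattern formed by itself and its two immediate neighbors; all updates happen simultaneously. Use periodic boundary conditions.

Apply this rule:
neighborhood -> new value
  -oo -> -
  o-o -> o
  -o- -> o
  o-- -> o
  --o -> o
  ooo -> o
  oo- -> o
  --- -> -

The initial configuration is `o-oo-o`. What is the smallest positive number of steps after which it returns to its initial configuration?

oo-oo-
-oo-oo
o-oo-o

3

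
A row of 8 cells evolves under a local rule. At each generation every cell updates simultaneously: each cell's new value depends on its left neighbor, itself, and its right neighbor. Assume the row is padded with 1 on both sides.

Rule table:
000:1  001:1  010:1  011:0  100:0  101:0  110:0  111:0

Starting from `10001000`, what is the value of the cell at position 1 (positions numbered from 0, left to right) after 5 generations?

1

00111011
01000000
01011111
01000000  (repeats generation 2; period 2)
generation 5: 01011111
position 1 holds 1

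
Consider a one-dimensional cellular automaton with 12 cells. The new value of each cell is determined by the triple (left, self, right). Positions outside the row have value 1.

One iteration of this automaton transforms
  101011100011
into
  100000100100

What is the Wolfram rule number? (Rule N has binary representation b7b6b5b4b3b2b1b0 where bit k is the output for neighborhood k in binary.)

66

position 5: 111 → 0  (bit 7 = 0)
position 0: 110 → 1  (bit 6 = 1)
position 1: 101 → 0  (bit 5 = 0)
position 7: 100 → 0  (bit 4 = 0)
position 4: 011 → 0  (bit 3 = 0)
position 2: 010 → 0  (bit 2 = 0)
position 9: 001 → 1  (bit 1 = 1)
position 8: 000 → 0  (bit 0 = 0)
bits b7..b0 = 01000010 = 66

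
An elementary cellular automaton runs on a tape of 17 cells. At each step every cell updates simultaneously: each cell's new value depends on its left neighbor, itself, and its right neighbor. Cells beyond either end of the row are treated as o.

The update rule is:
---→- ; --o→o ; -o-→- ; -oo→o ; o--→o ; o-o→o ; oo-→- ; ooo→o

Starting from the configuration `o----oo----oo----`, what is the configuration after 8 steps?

o-ooo-o-ooooooooo

step 1: -o--oo-o--oo-o--o
step 2: o-ooo-o-ooo-o-ooo
step 3: -ooo-o-ooo-o-oooo
step 4: ooo-o-ooo-o-ooooo
step 5: oo-o-ooo-o-oooooo
step 6: o-o-ooo-o-ooooooo
step 7: -o-ooo-o-oooooooo
step 8: o-ooo-o-ooooooooo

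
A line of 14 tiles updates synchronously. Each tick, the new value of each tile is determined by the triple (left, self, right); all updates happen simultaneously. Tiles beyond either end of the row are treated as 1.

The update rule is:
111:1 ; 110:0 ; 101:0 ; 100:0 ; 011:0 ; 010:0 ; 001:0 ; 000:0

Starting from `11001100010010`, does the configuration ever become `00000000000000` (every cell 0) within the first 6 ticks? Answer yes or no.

10000000000000
00000000000000
all cells are 0 at tick 2

yes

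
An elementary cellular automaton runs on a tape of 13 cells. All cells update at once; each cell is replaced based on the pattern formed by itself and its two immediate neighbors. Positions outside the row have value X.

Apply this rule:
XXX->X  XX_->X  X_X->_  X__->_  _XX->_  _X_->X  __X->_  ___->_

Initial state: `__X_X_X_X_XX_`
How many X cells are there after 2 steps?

step 1: __X_X_X_X__X_
step 2: __X_X_X_X__X_
count of X: 5

5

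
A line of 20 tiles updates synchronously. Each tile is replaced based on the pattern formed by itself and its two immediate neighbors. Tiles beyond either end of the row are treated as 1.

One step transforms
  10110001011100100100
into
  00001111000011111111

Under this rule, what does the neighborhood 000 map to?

1

At position 5 the neighborhood is 000; the next row has 1 there.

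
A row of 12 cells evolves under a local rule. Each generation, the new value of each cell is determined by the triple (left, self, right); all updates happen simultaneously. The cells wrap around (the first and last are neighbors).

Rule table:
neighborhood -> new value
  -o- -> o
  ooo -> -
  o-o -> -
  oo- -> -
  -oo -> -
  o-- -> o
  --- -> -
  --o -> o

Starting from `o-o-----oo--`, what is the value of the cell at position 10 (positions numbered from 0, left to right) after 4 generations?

o-oo---o--oo
----o-oooo--
---oo-----o-
--o--o---ooo
position 10 holds o

o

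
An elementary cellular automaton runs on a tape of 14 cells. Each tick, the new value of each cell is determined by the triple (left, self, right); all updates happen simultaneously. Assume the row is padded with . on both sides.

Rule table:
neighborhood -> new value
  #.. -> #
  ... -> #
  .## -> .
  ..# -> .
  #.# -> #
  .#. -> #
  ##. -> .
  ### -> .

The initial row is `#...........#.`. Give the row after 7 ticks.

tick 1: ###########.##
tick 2: ...........#..
tick 3: ##########.###
tick 4: ..........#...
tick 5: #########.####
tick 6: .........#....
tick 7: ########.#####

########.#####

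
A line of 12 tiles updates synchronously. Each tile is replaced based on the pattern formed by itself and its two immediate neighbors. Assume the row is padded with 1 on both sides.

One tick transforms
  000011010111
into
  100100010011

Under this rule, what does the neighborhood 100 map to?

1

At position 0 the neighborhood is 100; the next row has 1 there.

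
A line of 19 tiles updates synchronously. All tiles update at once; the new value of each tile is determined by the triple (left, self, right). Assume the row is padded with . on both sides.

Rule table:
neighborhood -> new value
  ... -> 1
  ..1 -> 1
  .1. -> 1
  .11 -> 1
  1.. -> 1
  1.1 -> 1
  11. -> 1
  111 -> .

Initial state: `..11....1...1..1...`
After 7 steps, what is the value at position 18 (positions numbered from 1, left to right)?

1

step 1: 1111111111111111111
step 2: 1.................1
step 3: 1111111111111111111  (repeats step 1; period 2)
step 7: 1111111111111111111
position 18 holds 1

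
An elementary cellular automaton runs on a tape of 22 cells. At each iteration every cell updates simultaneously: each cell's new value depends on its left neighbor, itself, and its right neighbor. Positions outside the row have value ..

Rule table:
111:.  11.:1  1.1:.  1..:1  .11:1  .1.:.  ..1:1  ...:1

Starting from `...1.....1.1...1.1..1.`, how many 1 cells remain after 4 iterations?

16

111.11111...111...11.1
1.1.1...11111.111111..
.....1111...1.1....111
111111..1111...11111.1
count of 1: 16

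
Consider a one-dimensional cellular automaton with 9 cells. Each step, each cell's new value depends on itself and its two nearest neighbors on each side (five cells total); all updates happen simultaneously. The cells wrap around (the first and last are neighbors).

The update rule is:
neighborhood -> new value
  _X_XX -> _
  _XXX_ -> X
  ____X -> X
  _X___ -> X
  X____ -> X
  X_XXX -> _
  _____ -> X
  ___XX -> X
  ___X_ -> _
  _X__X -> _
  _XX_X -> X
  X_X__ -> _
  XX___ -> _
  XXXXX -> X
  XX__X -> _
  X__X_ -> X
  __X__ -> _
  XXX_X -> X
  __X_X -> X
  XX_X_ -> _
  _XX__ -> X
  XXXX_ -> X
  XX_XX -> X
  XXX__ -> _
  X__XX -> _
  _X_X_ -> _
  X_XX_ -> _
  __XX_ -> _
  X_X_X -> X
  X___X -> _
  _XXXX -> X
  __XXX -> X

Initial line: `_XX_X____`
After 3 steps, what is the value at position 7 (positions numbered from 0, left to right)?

step 1: X_X__XXXX
step 2: X____XXXX
step 3: __XXXXXXX
position 7 holds X

X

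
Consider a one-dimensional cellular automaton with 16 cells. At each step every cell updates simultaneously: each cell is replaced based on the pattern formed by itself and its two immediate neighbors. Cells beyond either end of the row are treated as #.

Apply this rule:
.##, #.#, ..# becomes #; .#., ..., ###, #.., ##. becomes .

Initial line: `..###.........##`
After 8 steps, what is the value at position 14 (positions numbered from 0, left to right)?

.

.##..........##.
##..........##.#
...........##.##
..........##.##.
.........##.##.#
........##.##.##
.......##.##.##.
......##.##.##.#
position 14 holds .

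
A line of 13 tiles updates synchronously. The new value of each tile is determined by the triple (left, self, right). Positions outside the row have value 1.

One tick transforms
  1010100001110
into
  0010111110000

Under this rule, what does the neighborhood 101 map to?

At position 1 the neighborhood is 101; the next row has 0 there.

0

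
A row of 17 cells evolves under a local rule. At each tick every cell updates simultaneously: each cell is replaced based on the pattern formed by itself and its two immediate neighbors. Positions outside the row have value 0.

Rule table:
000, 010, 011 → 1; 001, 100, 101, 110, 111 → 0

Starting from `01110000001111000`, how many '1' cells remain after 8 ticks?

tick 1: 01000111101000011
tick 2: 01010100001011010
tick 3: 01010101101010010
tick 4: 01010101001010010
tick 5: 01010101001010010  (fixed point — unchanged through tick 8)
count of 1: 7

7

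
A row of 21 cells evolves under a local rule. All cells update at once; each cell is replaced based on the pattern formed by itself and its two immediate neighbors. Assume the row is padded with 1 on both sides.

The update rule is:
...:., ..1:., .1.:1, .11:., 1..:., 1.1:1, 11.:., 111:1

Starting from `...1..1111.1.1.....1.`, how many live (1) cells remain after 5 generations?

generation 1: ...1...11.1111.....11
generation 2: ...1.....1.11.......1
generation 3: ...1.....11..........
generation 4: ...1.................
generation 5: ...1.................
count of 1: 1

1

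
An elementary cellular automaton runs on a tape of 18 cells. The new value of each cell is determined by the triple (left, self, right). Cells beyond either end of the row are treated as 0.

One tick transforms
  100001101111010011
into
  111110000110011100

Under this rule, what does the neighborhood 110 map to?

At position 6 the neighborhood is 110; the next row has 0 there.

0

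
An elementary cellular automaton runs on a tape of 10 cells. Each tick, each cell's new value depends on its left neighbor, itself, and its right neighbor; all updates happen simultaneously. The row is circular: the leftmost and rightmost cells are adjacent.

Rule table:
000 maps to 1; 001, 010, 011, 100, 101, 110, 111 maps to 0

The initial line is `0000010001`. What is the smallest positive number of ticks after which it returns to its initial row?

2

0111000100
0000010001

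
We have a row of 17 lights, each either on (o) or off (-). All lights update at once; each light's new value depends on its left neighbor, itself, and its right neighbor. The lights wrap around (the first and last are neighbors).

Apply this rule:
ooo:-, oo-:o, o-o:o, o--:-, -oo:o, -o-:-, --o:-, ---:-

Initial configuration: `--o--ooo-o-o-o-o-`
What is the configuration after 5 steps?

---------o-o-----

-----o-oo-o-o-o--
------oooo-o-o---
------o--oo-o----
---------ooo-----
---------o-o-----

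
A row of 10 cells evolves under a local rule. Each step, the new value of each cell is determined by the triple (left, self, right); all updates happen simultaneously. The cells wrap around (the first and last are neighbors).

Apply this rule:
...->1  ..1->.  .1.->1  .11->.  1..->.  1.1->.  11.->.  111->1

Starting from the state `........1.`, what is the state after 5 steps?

1..1..1.1.

step 1: 1111111.1.
step 2: .11111..1.
step 3: ..111...1.
step 4: 1..1..1.1.
step 5: 1..1..1.1.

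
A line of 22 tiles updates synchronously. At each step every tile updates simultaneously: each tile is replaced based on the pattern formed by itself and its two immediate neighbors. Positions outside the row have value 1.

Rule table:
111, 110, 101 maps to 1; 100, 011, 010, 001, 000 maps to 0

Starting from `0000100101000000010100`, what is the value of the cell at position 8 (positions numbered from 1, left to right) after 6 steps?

0

0000000010000000001000
0000000000000000000000
0000000000000000000000  (fixed point — unchanged through step 6)
position 8 holds 0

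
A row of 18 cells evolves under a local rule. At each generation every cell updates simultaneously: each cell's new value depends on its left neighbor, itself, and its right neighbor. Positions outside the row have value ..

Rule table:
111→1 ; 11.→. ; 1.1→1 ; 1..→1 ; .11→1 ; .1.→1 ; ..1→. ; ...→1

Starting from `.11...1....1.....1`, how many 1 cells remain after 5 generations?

14

.1.11.1111.11111.1
.111.1111.11111.11
.11.1111.11111.11.
.1.1111.11111.11.1
.11111.11111.11.11
count of 1: 14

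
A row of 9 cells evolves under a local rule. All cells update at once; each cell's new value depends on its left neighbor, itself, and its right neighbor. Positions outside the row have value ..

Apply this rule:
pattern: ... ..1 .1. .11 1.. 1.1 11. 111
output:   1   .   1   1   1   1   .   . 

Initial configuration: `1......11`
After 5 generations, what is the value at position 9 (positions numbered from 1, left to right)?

111111.1.
1.....111
11111.1..
1....1111
1111.1...
position 9 holds .

.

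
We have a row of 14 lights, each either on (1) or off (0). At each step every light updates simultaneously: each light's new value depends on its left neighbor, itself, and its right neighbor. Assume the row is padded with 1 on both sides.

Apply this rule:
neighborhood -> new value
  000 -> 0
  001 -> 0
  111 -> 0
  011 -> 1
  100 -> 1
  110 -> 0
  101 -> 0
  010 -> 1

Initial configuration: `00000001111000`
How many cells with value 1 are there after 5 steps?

6

step 1: 10000001000100
step 2: 01000001100110
step 3: 01100001010100
step 4: 01010001010110
step 5: 01011001010100
count of 1: 6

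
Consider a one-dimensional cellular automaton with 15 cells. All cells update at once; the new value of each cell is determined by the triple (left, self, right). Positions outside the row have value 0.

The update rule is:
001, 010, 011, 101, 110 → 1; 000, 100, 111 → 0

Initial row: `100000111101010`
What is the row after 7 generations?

100001100111110
100011101100010
100110111100110
101111100101110
111000101111010
101001111001110
111011001011010

111011001011010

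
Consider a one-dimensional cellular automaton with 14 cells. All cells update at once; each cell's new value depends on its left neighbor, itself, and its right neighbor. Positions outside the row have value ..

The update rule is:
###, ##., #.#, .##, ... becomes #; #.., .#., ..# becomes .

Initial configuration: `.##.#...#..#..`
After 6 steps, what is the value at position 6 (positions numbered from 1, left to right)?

step 1: .###..#......#
step 2: .###....####..
step 3: .###.##.####.#
step 4: .############.
step 5: .############.  (fixed point — unchanged through step 6)
position 6 holds #

#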